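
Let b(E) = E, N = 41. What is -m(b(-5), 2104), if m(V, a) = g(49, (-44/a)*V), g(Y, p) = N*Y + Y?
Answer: -2058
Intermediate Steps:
g(Y, p) = 42*Y (g(Y, p) = 41*Y + Y = 42*Y)
m(V, a) = 2058 (m(V, a) = 42*49 = 2058)
-m(b(-5), 2104) = -1*2058 = -2058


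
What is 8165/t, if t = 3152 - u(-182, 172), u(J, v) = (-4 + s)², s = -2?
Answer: 8165/3116 ≈ 2.6203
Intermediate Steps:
u(J, v) = 36 (u(J, v) = (-4 - 2)² = (-6)² = 36)
t = 3116 (t = 3152 - 1*36 = 3152 - 36 = 3116)
8165/t = 8165/3116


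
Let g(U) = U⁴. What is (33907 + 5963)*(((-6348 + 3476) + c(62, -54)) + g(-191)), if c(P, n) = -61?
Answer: 53061405264360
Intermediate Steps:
(33907 + 5963)*(((-6348 + 3476) + c(62, -54)) + g(-191)) = (33907 + 5963)*(((-6348 + 3476) - 61) + (-191)⁴) = 39870*((-2872 - 61) + 1330863361) = 39870*(-2933 + 1330863361) = 39870*1330860428 = 53061405264360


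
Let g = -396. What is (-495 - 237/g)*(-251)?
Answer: 16380511/132 ≈ 1.2409e+5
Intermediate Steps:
(-495 - 237/g)*(-251) = (-495 - 237/(-396))*(-251) = (-495 - 237*(-1/396))*(-251) = (-495 + 79/132)*(-251) = -65261/132*(-251) = 16380511/132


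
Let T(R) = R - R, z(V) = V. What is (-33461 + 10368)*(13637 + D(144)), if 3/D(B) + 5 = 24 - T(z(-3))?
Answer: -5983534858/19 ≈ -3.1492e+8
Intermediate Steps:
T(R) = 0
D(B) = 3/19 (D(B) = 3/(-5 + (24 - 1*0)) = 3/(-5 + (24 + 0)) = 3/(-5 + 24) = 3/19)
(-33461 + 10368)*(13637 + D(144)) = (-33461 + 10368)*(13637 + 3/19) = -23093*259106/19 = -5983534858/19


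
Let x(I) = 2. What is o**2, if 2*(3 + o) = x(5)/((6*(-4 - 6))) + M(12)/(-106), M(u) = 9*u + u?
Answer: 129800449/10112400 ≈ 12.836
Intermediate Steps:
M(u) = 10*u
o = -11393/3180 (o = -3 + (2/((6*(-4 - 6))) + (10*12)/(-106))/2 = -3 + (2/((6*(-10))) + 120*(-1/106))/2 = -3 + (2/(-60) - 60/53)/2 = -3 + (2*(-1/60) - 60/53)/2 = -3 + (-1/30 - 60/53)/2 = -3 + (1/2)*(-1853/1590) = -3 - 1853/3180 = -11393/3180 ≈ -3.5827)
o**2 = (-11393/3180)**2 = 129800449/10112400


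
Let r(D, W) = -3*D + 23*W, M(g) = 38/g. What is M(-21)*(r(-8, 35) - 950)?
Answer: 4598/21 ≈ 218.95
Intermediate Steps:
M(-21)*(r(-8, 35) - 950) = (38/(-21))*((-3*(-8) + 23*35) - 950) = (38*(-1/21))*((24 + 805) - 950) = -38*(829 - 950)/21 = -38/21*(-121) = 4598/21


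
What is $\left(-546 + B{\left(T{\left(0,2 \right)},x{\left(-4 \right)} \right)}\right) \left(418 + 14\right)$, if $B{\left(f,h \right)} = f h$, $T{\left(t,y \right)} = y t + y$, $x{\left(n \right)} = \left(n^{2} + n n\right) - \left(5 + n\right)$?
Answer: $-209088$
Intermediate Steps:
$x{\left(n \right)} = -5 - n + 2 n^{2}$ ($x{\left(n \right)} = \left(n^{2} + n^{2}\right) - \left(5 + n\right) = 2 n^{2} - \left(5 + n\right) = -5 - n + 2 n^{2}$)
$T{\left(t,y \right)} = y + t y$ ($T{\left(t,y \right)} = t y + y = y + t y$)
$\left(-546 + B{\left(T{\left(0,2 \right)},x{\left(-4 \right)} \right)}\right) \left(418 + 14\right) = \left(-546 + 2 \left(1 + 0\right) \left(-5 - -4 + 2 \left(-4\right)^{2}\right)\right) \left(418 + 14\right) = \left(-546 + 2 \cdot 1 \left(-5 + 4 + 2 \cdot 16\right)\right) 432 = \left(-546 + 2 \left(-5 + 4 + 32\right)\right) 432 = \left(-546 + 2 \cdot 31\right) 432 = \left(-546 + 62\right) 432 = \left(-484\right) 432 = -209088$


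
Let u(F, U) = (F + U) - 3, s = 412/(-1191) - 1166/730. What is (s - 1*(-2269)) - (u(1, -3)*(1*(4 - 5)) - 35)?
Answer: 998565052/434715 ≈ 2297.1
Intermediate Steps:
s = -844733/434715 (s = 412*(-1/1191) - 1166*1/730 = -412/1191 - 583/365 = -844733/434715 ≈ -1.9432)
u(F, U) = -3 + F + U
(s - 1*(-2269)) - (u(1, -3)*(1*(4 - 5)) - 35) = (-844733/434715 - 1*(-2269)) - ((-3 + 1 - 3)*(1*(4 - 5)) - 35) = (-844733/434715 + 2269) - (-5*(-1) - 35) = 985523602/434715 - (-5*(-1) - 35) = 985523602/434715 - (5 - 35) = 985523602/434715 - 1*(-30) = 985523602/434715 + 30 = 998565052/434715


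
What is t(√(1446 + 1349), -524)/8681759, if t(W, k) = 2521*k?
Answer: -1321004/8681759 ≈ -0.15216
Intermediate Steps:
t(√(1446 + 1349), -524)/8681759 = (2521*(-524))/8681759 = -1321004*1/8681759 = -1321004/8681759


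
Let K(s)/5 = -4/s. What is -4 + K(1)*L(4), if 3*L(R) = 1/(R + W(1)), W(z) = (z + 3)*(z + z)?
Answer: -41/9 ≈ -4.5556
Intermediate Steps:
W(z) = 2*z*(3 + z) (W(z) = (3 + z)*(2*z) = 2*z*(3 + z))
K(s) = -20/s (K(s) = 5*(-4/s) = -20/s)
L(R) = 1/(3*(8 + R)) (L(R) = 1/(3*(R + 2*1*(3 + 1))) = 1/(3*(R + 2*1*4)) = 1/(3*(R + 8)) = 1/(3*(8 + R)))
-4 + K(1)*L(4) = -4 + (-20/1)*(1/(3*(8 + 4))) = -4 + (-20*1)*((⅓)/12) = -4 - 20/(3*12) = -4 - 20*1/36 = -4 - 5/9 = -41/9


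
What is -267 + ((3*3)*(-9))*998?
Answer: -81105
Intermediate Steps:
-267 + ((3*3)*(-9))*998 = -267 + (9*(-9))*998 = -267 - 81*998 = -267 - 80838 = -81105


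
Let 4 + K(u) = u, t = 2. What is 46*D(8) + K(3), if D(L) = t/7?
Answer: 85/7 ≈ 12.143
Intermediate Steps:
D(L) = 2/7
K(u) = -4 + u
46*D(8) + K(3) = 46*(2/7) + (-4 + 3) = 92/7 - 1 = 85/7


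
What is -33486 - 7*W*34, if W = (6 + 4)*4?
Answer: -43006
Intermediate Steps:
W = 40 (W = 10*4 = 40)
-33486 - 7*W*34 = -33486 - 7*40*34 = -33486 - 280*34 = -33486 - 1*9520 = -33486 - 9520 = -43006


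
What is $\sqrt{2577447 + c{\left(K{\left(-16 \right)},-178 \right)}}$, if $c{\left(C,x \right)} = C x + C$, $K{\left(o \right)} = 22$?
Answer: $\sqrt{2573553} \approx 1604.2$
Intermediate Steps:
$c{\left(C,x \right)} = C + C x$
$\sqrt{2577447 + c{\left(K{\left(-16 \right)},-178 \right)}} = \sqrt{2577447 + 22 \left(1 - 178\right)} = \sqrt{2577447 + 22 \left(-177\right)} = \sqrt{2577447 - 3894} = \sqrt{2573553}$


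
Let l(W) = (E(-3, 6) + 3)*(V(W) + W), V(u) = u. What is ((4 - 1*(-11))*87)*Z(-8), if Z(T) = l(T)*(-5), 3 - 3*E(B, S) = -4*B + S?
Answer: -208800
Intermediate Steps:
E(B, S) = 1 - S/3 + 4*B/3 (E(B, S) = 1 - (-4*B + S)/3 = 1 - (S - 4*B)/3 = 1 + (-S/3 + 4*B/3) = 1 - S/3 + 4*B/3)
l(W) = -4*W (l(W) = ((1 - ⅓*6 + (4/3)*(-3)) + 3)*(W + W) = ((1 - 2 - 4) + 3)*(2*W) = (-5 + 3)*(2*W) = -4*W)
Z(T) = 20*T (Z(T) = -4*T*(-5) = 20*T)
((4 - 1*(-11))*87)*Z(-8) = ((4 - 1*(-11))*87)*(20*(-8)) = ((4 + 11)*87)*(-160) = (15*87)*(-160) = 1305*(-160) = -208800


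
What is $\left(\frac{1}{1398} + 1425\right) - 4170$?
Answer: $- \frac{3837509}{1398} \approx -2745.0$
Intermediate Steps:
$\left(\frac{1}{1398} + 1425\right) - 4170 = \frac{1992151}{1398} - 4170 = - \frac{3837509}{1398}$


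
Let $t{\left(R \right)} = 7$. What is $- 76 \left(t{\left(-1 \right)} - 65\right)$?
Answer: $4408$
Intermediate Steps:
$- 76 \left(t{\left(-1 \right)} - 65\right) = - 76 \left(7 - 65\right) = \left(-76\right) \left(-58\right) = 4408$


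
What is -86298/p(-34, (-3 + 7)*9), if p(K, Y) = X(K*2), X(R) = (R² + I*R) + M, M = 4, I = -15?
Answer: -43149/2824 ≈ -15.279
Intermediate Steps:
X(R) = 4 + R² - 15*R (X(R) = (R² - 15*R) + 4 = 4 + R² - 15*R)
p(K, Y) = 4 - 30*K + 4*K² (p(K, Y) = 4 + (K*2)² - 15*K*2 = 4 + (2*K)² - 30*K = 4 + 4*K² - 30*K = 4 - 30*K + 4*K²)
-86298/p(-34, (-3 + 7)*9) = -86298/(4 - 30*(-34) + 4*(-34)²) = -86298/(4 + 1020 + 4*1156) = -86298/(4 + 1020 + 4624) = -86298/5648 = -86298*1/5648 = -43149/2824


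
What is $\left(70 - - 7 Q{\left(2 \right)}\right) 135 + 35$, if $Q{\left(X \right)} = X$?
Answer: $11375$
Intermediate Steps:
$\left(70 - - 7 Q{\left(2 \right)}\right) 135 + 35 = \left(70 - \left(-7\right) 2\right) 135 + 35 = \left(70 - -14\right) 135 + 35 = \left(70 + 14\right) 135 + 35 = 84 \cdot 135 + 35 = 11340 + 35 = 11375$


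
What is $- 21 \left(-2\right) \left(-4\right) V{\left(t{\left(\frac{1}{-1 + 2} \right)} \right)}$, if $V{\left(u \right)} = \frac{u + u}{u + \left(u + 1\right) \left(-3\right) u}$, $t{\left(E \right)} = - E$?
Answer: $-336$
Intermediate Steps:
$V{\left(u \right)} = \frac{2 u}{u + u \left(-3 - 3 u\right)}$ ($V{\left(u \right)} = \frac{2 u}{u + \left(1 + u\right) \left(-3\right) u} = \frac{2 u}{u + \left(-3 - 3 u\right) u} = \frac{2 u}{u + u \left(-3 - 3 u\right)}$)
$- 21 \left(-2\right) \left(-4\right) V{\left(t{\left(\frac{1}{-1 + 2} \right)} \right)} = - 21 \left(-2\right) \left(-4\right) \left(- \frac{2}{2 + 3 \left(- \frac{1}{-1 + 2}\right)}\right) = - 21 \cdot 8 \left(- \frac{2}{2 + 3 \left(- 1^{-1}\right)}\right) = - 21 \cdot 8 \left(- \frac{2}{2 + 3 \left(\left(-1\right) 1\right)}\right) = - 21 \cdot 8 \left(- \frac{2}{2 + 3 \left(-1\right)}\right) = - 21 \cdot 8 \left(- \frac{2}{2 - 3}\right) = - 21 \cdot 8 \left(- \frac{2}{-1}\right) = - 21 \cdot 8 \left(\left(-2\right) \left(-1\right)\right) = - 21 \cdot 8 \cdot 2 = \left(-21\right) 16 = -336$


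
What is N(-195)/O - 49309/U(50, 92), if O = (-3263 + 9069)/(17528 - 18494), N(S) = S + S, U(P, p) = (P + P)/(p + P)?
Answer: -10153807417/145150 ≈ -69954.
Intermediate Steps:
U(P, p) = 2*P/(P + p) (U(P, p) = (2*P)/(P + p) = 2*P/(P + p))
N(S) = 2*S
O = -2903/483 (O = 5806/(-966) = 5806*(-1/966) = -2903/483 ≈ -6.0104)
N(-195)/O - 49309/U(50, 92) = (2*(-195))/(-2903/483) - 49309/(2*50/(50 + 92)) = -390*(-483/2903) - 49309/(2*50/142) = 188370/2903 - 49309/(2*50*(1/142)) = 188370/2903 - 49309/50/71 = 188370/2903 - 49309*71/50 = 188370/2903 - 3500939/50 = -10153807417/145150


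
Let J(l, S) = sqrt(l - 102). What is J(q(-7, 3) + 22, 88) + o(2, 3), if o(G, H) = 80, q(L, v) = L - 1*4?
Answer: 80 + I*sqrt(91) ≈ 80.0 + 9.5394*I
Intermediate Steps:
q(L, v) = -4 + L (q(L, v) = L - 4 = -4 + L)
J(l, S) = sqrt(-102 + l)
J(q(-7, 3) + 22, 88) + o(2, 3) = sqrt(-102 + ((-4 - 7) + 22)) + 80 = sqrt(-102 + (-11 + 22)) + 80 = sqrt(-102 + 11) + 80 = sqrt(-91) + 80 = I*sqrt(91) + 80 = 80 + I*sqrt(91)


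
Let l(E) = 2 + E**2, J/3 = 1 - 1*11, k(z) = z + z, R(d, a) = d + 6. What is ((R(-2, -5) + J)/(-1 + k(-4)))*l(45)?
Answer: 52702/9 ≈ 5855.8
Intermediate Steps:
R(d, a) = 6 + d
k(z) = 2*z
J = -30 (J = 3*(1 - 1*11) = 3*(1 - 11) = 3*(-10) = -30)
((R(-2, -5) + J)/(-1 + k(-4)))*l(45) = (((6 - 2) - 30)/(-1 + 2*(-4)))*(2 + 45**2) = ((4 - 30)/(-1 - 8))*(2 + 2025) = -26/(-9)*2027 = -26*(-1/9)*2027 = (26/9)*2027 = 52702/9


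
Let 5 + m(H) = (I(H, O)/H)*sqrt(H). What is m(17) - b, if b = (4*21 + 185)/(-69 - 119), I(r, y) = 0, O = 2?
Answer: -671/188 ≈ -3.5691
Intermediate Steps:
m(H) = -5 (m(H) = -5 + (0/H)*sqrt(H) = -5 + 0*sqrt(H) = -5 + 0 = -5)
b = -269/188 (b = (84 + 185)/(-188) = 269*(-1/188) = -269/188 ≈ -1.4309)
m(17) - b = -5 - 1*(-269/188) = -5 + 269/188 = -671/188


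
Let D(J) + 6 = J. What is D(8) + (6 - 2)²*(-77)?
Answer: -1230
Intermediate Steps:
D(J) = -6 + J
D(8) + (6 - 2)²*(-77) = (-6 + 8) + (6 - 2)²*(-77) = 2 + 4²*(-77) = 2 + 16*(-77) = 2 - 1232 = -1230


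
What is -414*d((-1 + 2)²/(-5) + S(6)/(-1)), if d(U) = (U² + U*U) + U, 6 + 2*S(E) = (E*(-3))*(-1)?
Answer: -731538/25 ≈ -29262.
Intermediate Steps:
S(E) = -3 + 3*E/2 (S(E) = -3 + ((E*(-3))*(-1))/2 = -3 + (-3*E*(-1))/2 = -3 + (3*E)/2 = -3 + 3*E/2)
d(U) = U + 2*U² (d(U) = (U² + U²) + U = 2*U² + U = U + 2*U²)
-414*d((-1 + 2)²/(-5) + S(6)/(-1)) = -414*((-1 + 2)²/(-5) + (-3 + (3/2)*6)/(-1))*(1 + 2*((-1 + 2)²/(-5) + (-3 + (3/2)*6)/(-1))) = -414*(1²*(-⅕) + (-3 + 9)*(-1))*(1 + 2*(1²*(-⅕) + (-3 + 9)*(-1))) = -414*(1*(-⅕) + 6*(-1))*(1 + 2*(1*(-⅕) + 6*(-1))) = -414*(-⅕ - 6)*(1 + 2*(-⅕ - 6)) = -(-12834)*(1 + 2*(-31/5))/5 = -(-12834)*(1 - 62/5)/5 = -(-12834)*(-57)/(5*5) = -414*1767/25 = -731538/25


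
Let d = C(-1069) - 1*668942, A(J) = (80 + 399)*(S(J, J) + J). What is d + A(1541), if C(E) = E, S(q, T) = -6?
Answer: 65254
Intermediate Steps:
A(J) = -2874 + 479*J (A(J) = (80 + 399)*(-6 + J) = 479*(-6 + J) = -2874 + 479*J)
d = -670011 (d = -1069 - 1*668942 = -1069 - 668942 = -670011)
d + A(1541) = -670011 + (-2874 + 479*1541) = -670011 + (-2874 + 738139) = -670011 + 735265 = 65254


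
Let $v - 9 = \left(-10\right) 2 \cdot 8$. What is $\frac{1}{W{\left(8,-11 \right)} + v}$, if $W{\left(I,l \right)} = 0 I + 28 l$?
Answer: $- \frac{1}{459} \approx -0.0021787$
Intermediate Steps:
$W{\left(I,l \right)} = 28 l$ ($W{\left(I,l \right)} = 0 + 28 l = 28 l$)
$v = -151$ ($v = 9 + \left(-10\right) 2 \cdot 8 = 9 - 160 = -151$)
$\frac{1}{W{\left(8,-11 \right)} + v} = \frac{1}{28 \left(-11\right) - 151} = \frac{1}{-308 - 151} = \frac{1}{-459} = - \frac{1}{459}$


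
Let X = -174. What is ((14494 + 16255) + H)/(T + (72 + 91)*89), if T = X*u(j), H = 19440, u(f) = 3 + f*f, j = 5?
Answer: 50189/9635 ≈ 5.2090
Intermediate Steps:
u(f) = 3 + f**2
T = -4872 (T = -174*(3 + 5**2) = -174*(3 + 25) = -174*28 = -4872)
((14494 + 16255) + H)/(T + (72 + 91)*89) = ((14494 + 16255) + 19440)/(-4872 + (72 + 91)*89) = (30749 + 19440)/(-4872 + 163*89) = 50189/(-4872 + 14507) = 50189/9635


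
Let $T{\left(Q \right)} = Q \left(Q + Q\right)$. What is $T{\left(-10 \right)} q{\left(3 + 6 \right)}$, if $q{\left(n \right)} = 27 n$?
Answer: $48600$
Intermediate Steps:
$T{\left(Q \right)} = 2 Q^{2}$ ($T{\left(Q \right)} = Q 2 Q = 2 Q^{2}$)
$T{\left(-10 \right)} q{\left(3 + 6 \right)} = 2 \left(-10\right)^{2} \cdot 27 \left(3 + 6\right) = 2 \cdot 100 \cdot 27 \cdot 9 = 200 \cdot 243 = 48600$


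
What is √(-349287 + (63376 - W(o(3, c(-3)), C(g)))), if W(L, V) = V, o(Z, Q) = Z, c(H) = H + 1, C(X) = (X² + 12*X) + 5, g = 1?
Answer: I*√285929 ≈ 534.72*I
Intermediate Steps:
C(X) = 5 + X² + 12*X
c(H) = 1 + H
√(-349287 + (63376 - W(o(3, c(-3)), C(g)))) = √(-349287 + (63376 - (5 + 1² + 12*1))) = √(-349287 + (63376 - (5 + 1 + 12))) = √(-349287 + (63376 - 1*18)) = √(-349287 + (63376 - 18)) = √(-349287 + 63358) = √(-285929) = I*√285929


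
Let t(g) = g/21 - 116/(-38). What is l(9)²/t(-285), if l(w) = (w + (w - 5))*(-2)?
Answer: -89908/1399 ≈ -64.266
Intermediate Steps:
t(g) = 58/19 + g/21 (t(g) = g*(1/21) - 116*(-1/38) = g/21 + 58/19 = 58/19 + g/21)
l(w) = 10 - 4*w (l(w) = (w + (-5 + w))*(-2) = (-5 + 2*w)*(-2) = 10 - 4*w)
l(9)²/t(-285) = (10 - 4*9)²/(58/19 + (1/21)*(-285)) = (10 - 36)²/(58/19 - 95/7) = (-26)²/(-1399/133) = 676*(-133/1399) = -89908/1399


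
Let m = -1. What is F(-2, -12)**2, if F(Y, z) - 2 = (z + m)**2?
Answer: 29241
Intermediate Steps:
F(Y, z) = 2 + (-1 + z)**2 (F(Y, z) = 2 + (z - 1)**2 = 2 + (-1 + z)**2)
F(-2, -12)**2 = (2 + (-1 - 12)**2)**2 = (2 + (-13)**2)**2 = (2 + 169)**2 = 171**2 = 29241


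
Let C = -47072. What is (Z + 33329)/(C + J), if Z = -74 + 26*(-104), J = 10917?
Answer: -30551/36155 ≈ -0.84500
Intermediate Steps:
Z = -2778 (Z = -74 - 2704 = -2778)
(Z + 33329)/(C + J) = (-2778 + 33329)/(-47072 + 10917) = 30551/(-36155) = 30551*(-1/36155) = -30551/36155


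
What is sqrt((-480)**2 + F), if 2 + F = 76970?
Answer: 6*sqrt(8538) ≈ 554.41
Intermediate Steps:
F = 76968 (F = -2 + 76970 = 76968)
sqrt((-480)**2 + F) = sqrt((-480)**2 + 76968) = sqrt(230400 + 76968) = sqrt(307368) = 6*sqrt(8538)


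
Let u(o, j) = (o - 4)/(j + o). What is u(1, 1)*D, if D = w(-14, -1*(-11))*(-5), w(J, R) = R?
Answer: 165/2 ≈ 82.500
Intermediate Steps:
u(o, j) = (-4 + o)/(j + o)
D = -55 (D = -1*(-11)*(-5) = 11*(-5) = -55)
u(1, 1)*D = ((-4 + 1)/(1 + 1))*(-55) = (-3/2)*(-55) = ((1/2)*(-3))*(-55) = -3/2*(-55) = 165/2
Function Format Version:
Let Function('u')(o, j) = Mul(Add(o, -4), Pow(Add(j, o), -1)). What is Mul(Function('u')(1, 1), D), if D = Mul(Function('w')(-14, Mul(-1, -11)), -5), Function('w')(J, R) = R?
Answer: Rational(165, 2) ≈ 82.500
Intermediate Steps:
Function('u')(o, j) = Mul(Pow(Add(j, o), -1), Add(-4, o)) (Function('u')(o, j) = Mul(Add(-4, o), Pow(Add(j, o), -1)) = Mul(Pow(Add(j, o), -1), Add(-4, o)))
D = -55 (D = Mul(Mul(-1, -11), -5) = Mul(11, -5) = -55)
Mul(Function('u')(1, 1), D) = Mul(Mul(Pow(Add(1, 1), -1), Add(-4, 1)), -55) = Mul(Mul(Pow(2, -1), -3), -55) = Mul(Mul(Rational(1, 2), -3), -55) = Mul(Rational(-3, 2), -55) = Rational(165, 2)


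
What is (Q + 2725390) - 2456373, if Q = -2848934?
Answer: -2579917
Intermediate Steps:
(Q + 2725390) - 2456373 = (-2848934 + 2725390) - 2456373 = -123544 - 2456373 = -2579917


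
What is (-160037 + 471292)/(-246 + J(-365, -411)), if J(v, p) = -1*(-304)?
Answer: 311255/58 ≈ 5366.5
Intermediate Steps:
J(v, p) = 304
(-160037 + 471292)/(-246 + J(-365, -411)) = (-160037 + 471292)/(-246 + 304) = 311255/58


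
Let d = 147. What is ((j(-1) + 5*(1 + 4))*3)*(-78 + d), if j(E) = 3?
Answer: 5796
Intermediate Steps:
((j(-1) + 5*(1 + 4))*3)*(-78 + d) = ((3 + 5*(1 + 4))*3)*(-78 + 147) = ((3 + 5*5)*3)*69 = ((3 + 25)*3)*69 = (28*3)*69 = 84*69 = 5796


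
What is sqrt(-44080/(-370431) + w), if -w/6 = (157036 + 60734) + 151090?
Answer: 2*I*sqrt(8435774001128230)/123477 ≈ 1487.7*I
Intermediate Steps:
w = -2213160 (w = -6*((157036 + 60734) + 151090) = -6*(217770 + 151090) = -6*368860 = -2213160)
sqrt(-44080/(-370431) + w) = sqrt(-44080/(-370431) - 2213160) = sqrt(-44080*(-1/370431) - 2213160) = sqrt(44080/370431 - 2213160) = sqrt(-819823027880/370431) = 2*I*sqrt(8435774001128230)/123477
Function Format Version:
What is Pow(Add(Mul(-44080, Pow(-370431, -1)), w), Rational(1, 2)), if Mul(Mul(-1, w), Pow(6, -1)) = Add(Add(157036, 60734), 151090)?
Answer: Mul(Rational(2, 123477), I, Pow(8435774001128230, Rational(1, 2))) ≈ Mul(1487.7, I)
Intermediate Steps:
w = -2213160 (w = Mul(-6, Add(Add(157036, 60734), 151090)) = Mul(-6, Add(217770, 151090)) = Mul(-6, 368860) = -2213160)
Pow(Add(Mul(-44080, Pow(-370431, -1)), w), Rational(1, 2)) = Pow(Add(Mul(-44080, Pow(-370431, -1)), -2213160), Rational(1, 2)) = Pow(Add(Mul(-44080, Rational(-1, 370431)), -2213160), Rational(1, 2)) = Pow(Add(Rational(44080, 370431), -2213160), Rational(1, 2)) = Pow(Rational(-819823027880, 370431), Rational(1, 2)) = Mul(Rational(2, 123477), I, Pow(8435774001128230, Rational(1, 2)))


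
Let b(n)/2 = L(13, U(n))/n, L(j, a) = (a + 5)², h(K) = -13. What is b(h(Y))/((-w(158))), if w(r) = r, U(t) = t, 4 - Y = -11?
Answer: 64/1027 ≈ 0.062317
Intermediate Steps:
Y = 15 (Y = 4 - 1*(-11) = 4 + 11 = 15)
L(j, a) = (5 + a)²
b(n) = 2*(5 + n)²/n (b(n) = 2*((5 + n)²/n) = 2*(5 + n)²/n)
b(h(Y))/((-w(158))) = (2*(5 - 13)²/(-13))/((-1*158)) = (2*(-1/13)*(-8)²)/(-158) = (2*(-1/13)*64)*(-1/158) = -128/13*(-1/158) = 64/1027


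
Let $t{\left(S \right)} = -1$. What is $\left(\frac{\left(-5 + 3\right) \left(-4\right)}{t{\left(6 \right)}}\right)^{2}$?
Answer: $64$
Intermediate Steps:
$\left(\frac{\left(-5 + 3\right) \left(-4\right)}{t{\left(6 \right)}}\right)^{2} = \left(\frac{\left(-5 + 3\right) \left(-4\right)}{-1}\right)^{2} = \left(\left(-2\right) \left(-4\right) \left(-1\right)\right)^{2} = \left(8 \left(-1\right)\right)^{2} = \left(-8\right)^{2} = 64$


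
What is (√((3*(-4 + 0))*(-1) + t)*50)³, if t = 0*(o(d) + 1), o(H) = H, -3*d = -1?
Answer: 3000000*√3 ≈ 5.1962e+6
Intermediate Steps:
d = ⅓ (d = -⅓*(-1) = ⅓ ≈ 0.33333)
t = 0 (t = 0*(⅓ + 1) = 0*(4/3) = 0)
(√((3*(-4 + 0))*(-1) + t)*50)³ = (√((3*(-4 + 0))*(-1) + 0)*50)³ = (√((3*(-4))*(-1) + 0)*50)³ = (√(-12*(-1) + 0)*50)³ = (√(12 + 0)*50)³ = (√12*50)³ = ((2*√3)*50)³ = (100*√3)³ = 3000000*√3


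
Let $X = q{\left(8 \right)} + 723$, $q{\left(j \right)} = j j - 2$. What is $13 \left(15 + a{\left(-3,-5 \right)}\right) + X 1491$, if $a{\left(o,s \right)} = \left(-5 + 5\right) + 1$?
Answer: $1170643$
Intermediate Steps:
$q{\left(j \right)} = -2 + j^{2}$ ($q{\left(j \right)} = j^{2} - 2 = -2 + j^{2}$)
$X = 785$ ($X = \left(-2 + 8^{2}\right) + 723 = \left(-2 + 64\right) + 723 = 62 + 723 = 785$)
$a{\left(o,s \right)} = 1$ ($a{\left(o,s \right)} = 0 + 1 = 1$)
$13 \left(15 + a{\left(-3,-5 \right)}\right) + X 1491 = 13 \left(15 + 1\right) + 785 \cdot 1491 = 13 \cdot 16 + 1170435 = 208 + 1170435 = 1170643$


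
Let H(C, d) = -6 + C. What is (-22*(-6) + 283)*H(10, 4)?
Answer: 1660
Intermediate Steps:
(-22*(-6) + 283)*H(10, 4) = (-22*(-6) + 283)*(-6 + 10) = (132 + 283)*4 = 415*4 = 1660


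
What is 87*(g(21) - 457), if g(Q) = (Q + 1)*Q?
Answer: 435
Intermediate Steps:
g(Q) = Q*(1 + Q) (g(Q) = (1 + Q)*Q = Q*(1 + Q))
87*(g(21) - 457) = 87*(21*(1 + 21) - 457) = 87*(21*22 - 457) = 87*(462 - 457) = 87*5 = 435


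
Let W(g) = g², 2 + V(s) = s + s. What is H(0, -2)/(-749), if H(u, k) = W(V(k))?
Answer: -36/749 ≈ -0.048064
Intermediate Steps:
V(s) = -2 + 2*s (V(s) = -2 + (s + s) = -2 + 2*s)
H(u, k) = (-2 + 2*k)²
H(0, -2)/(-749) = (4*(-1 - 2)²)/(-749) = (4*(-3)²)*(-1/749) = (4*9)*(-1/749) = 36*(-1/749) = -36/749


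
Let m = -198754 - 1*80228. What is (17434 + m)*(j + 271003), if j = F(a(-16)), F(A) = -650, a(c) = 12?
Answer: -70710286444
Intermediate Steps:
j = -650
m = -278982 (m = -198754 - 80228 = -278982)
(17434 + m)*(j + 271003) = (17434 - 278982)*(-650 + 271003) = -261548*270353 = -70710286444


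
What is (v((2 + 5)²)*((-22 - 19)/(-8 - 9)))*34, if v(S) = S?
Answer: 4018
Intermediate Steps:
(v((2 + 5)²)*((-22 - 19)/(-8 - 9)))*34 = ((2 + 5)²*((-22 - 19)/(-8 - 9)))*34 = (7²*(-41/(-17)))*34 = (49*(-41*(-1/17)))*34 = (49*(41/17))*34 = (2009/17)*34 = 4018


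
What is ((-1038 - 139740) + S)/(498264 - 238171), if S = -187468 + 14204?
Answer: -314042/260093 ≈ -1.2074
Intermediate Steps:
S = -173264
((-1038 - 139740) + S)/(498264 - 238171) = ((-1038 - 139740) - 173264)/(498264 - 238171) = (-140778 - 173264)/260093 = -314042*1/260093 = -314042/260093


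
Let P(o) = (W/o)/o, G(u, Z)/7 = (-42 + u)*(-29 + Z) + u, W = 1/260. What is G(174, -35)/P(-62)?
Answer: -57885565920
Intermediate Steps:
W = 1/260 ≈ 0.0038462
G(u, Z) = 7*u + 7*(-42 + u)*(-29 + Z) (G(u, Z) = 7*((-42 + u)*(-29 + Z) + u) = 7*(u + (-42 + u)*(-29 + Z)) = 7*u + 7*(-42 + u)*(-29 + Z))
P(o) = 1/(260*o²) (P(o) = (1/(260*o))/o = 1/(260*o²))
G(174, -35)/P(-62) = (8526 - 294*(-35) - 196*174 + 7*(-35)*174)/(((1/260)/(-62)²)) = (8526 + 10290 - 34104 - 42630)/(((1/260)*(1/3844))) = -57918/1/999440 = -57918*999440 = -57885565920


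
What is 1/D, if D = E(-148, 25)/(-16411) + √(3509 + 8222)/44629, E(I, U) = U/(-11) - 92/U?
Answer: -14714676891246828925/233592483062306946 + 908976455862743125*√11731/233592483062306946 ≈ 358.47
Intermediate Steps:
E(I, U) = -92/U - U/11 (E(I, U) = U*(-1/11) - 92/U = -U/11 - 92/U = -92/U - U/11)
D = 1637/4513025 + √11731/44629 (D = (-92/25 - 1/11*25)/(-16411) + √(3509 + 8222)/44629 = (-92*1/25 - 25/11)*(-1/16411) + √11731*(1/44629) = (-92/25 - 25/11)*(-1/16411) + √11731/44629 = -1637/275*(-1/16411) + √11731/44629 = 1637/4513025 + √11731/44629 ≈ 0.0027896)
1/D = 1/(1637/4513025 + √11731/44629)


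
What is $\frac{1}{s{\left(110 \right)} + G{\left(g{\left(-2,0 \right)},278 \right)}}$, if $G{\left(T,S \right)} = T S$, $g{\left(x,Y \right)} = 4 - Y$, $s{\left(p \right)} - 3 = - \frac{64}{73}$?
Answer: $\frac{73}{81331} \approx 0.00089757$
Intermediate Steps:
$s{\left(p \right)} = \frac{155}{73}$ ($s{\left(p \right)} = 3 - \frac{64}{73} = \frac{155}{73}$)
$G{\left(T,S \right)} = S T$
$\frac{1}{s{\left(110 \right)} + G{\left(g{\left(-2,0 \right)},278 \right)}} = \frac{1}{\frac{155}{73} + 278 \left(4 - 0\right)} = \frac{1}{\frac{155}{73} + 278 \left(4 + 0\right)} = \frac{1}{\frac{155}{73} + 278 \cdot 4} = \frac{1}{\frac{155}{73} + 1112} = \frac{1}{\frac{81331}{73}} = \frac{73}{81331}$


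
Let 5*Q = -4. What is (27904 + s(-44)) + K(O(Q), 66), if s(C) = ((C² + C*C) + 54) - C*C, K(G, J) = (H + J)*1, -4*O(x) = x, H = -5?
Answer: 29955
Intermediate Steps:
Q = -⅘ (Q = (⅕)*(-4) = -⅘ ≈ -0.80000)
O(x) = -x/4
K(G, J) = -5 + J (K(G, J) = (-5 + J)*1 = -5 + J)
s(C) = 54 + C² (s(C) = ((C² + C²) + 54) - C² = (2*C² + 54) - C² = (54 + 2*C²) - C² = 54 + C²)
(27904 + s(-44)) + K(O(Q), 66) = (27904 + (54 + (-44)²)) + (-5 + 66) = (27904 + (54 + 1936)) + 61 = (27904 + 1990) + 61 = 29894 + 61 = 29955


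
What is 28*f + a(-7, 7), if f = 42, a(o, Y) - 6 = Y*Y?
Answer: 1231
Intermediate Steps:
a(o, Y) = 6 + Y² (a(o, Y) = 6 + Y*Y = 6 + Y²)
28*f + a(-7, 7) = 28*42 + (6 + 7²) = 1176 + (6 + 49) = 1176 + 55 = 1231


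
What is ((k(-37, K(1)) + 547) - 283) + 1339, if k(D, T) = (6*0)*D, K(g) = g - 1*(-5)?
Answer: 1603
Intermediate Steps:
K(g) = 5 + g (K(g) = g + 5 = 5 + g)
k(D, T) = 0 (k(D, T) = 0*D = 0)
((k(-37, K(1)) + 547) - 283) + 1339 = ((0 + 547) - 283) + 1339 = (547 - 283) + 1339 = 264 + 1339 = 1603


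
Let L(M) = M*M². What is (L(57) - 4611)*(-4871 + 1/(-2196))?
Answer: -321939091549/366 ≈ -8.7961e+8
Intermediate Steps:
L(M) = M³
(L(57) - 4611)*(-4871 + 1/(-2196)) = (57³ - 4611)*(-4871 + 1/(-2196)) = (185193 - 4611)*(-4871 - 1/2196) = 180582*(-10696717/2196) = -321939091549/366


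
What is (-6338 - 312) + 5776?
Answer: -874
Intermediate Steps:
(-6338 - 312) + 5776 = -6650 + 5776 = -874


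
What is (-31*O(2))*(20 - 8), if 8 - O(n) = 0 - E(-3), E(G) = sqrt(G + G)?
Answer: -2976 - 372*I*sqrt(6) ≈ -2976.0 - 911.21*I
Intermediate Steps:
E(G) = sqrt(2)*sqrt(G) (E(G) = sqrt(2*G) = sqrt(2)*sqrt(G))
O(n) = 8 + I*sqrt(6) (O(n) = 8 - (0 - sqrt(2)*sqrt(-3)) = 8 - (0 - sqrt(2)*I*sqrt(3)) = 8 - (0 - I*sqrt(6)) = 8 - (-1)*I*sqrt(6) = 8 + I*sqrt(6))
(-31*O(2))*(20 - 8) = (-31*(8 + I*sqrt(6)))*(20 - 8) = (-248 - 31*I*sqrt(6))*12 = -2976 - 372*I*sqrt(6)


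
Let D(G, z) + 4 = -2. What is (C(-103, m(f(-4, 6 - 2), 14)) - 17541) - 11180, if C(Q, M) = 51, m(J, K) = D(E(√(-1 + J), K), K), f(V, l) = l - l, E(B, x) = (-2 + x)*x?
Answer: -28670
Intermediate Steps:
E(B, x) = x*(-2 + x)
D(G, z) = -6 (D(G, z) = -4 - 2 = -6)
f(V, l) = 0
m(J, K) = -6
(C(-103, m(f(-4, 6 - 2), 14)) - 17541) - 11180 = (51 - 17541) - 11180 = -17490 - 11180 = -28670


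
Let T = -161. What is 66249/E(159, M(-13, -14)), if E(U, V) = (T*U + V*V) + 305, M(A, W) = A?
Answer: -22083/8375 ≈ -2.6368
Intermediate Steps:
E(U, V) = 305 + V² - 161*U (E(U, V) = (-161*U + V*V) + 305 = (-161*U + V²) + 305 = (V² - 161*U) + 305 = 305 + V² - 161*U)
66249/E(159, M(-13, -14)) = 66249/(305 + (-13)² - 161*159) = 66249/(305 + 169 - 25599) = 66249/(-25125) = 66249*(-1/25125) = -22083/8375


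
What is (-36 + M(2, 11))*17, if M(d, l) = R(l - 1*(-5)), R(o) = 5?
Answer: -527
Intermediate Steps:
M(d, l) = 5
(-36 + M(2, 11))*17 = (-36 + 5)*17 = -31*17 = -527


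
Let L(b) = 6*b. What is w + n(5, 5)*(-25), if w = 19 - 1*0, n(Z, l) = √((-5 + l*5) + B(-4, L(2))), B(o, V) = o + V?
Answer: 19 - 50*√7 ≈ -113.29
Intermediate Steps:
B(o, V) = V + o
n(Z, l) = √(3 + 5*l) (n(Z, l) = √((-5 + l*5) + (6*2 - 4)) = √((-5 + 5*l) + (12 - 4)) = √((-5 + 5*l) + 8) = √(3 + 5*l))
w = 19 (w = 19 + 0 = 19)
w + n(5, 5)*(-25) = 19 + √(3 + 5*5)*(-25) = 19 + √(3 + 25)*(-25) = 19 + √28*(-25) = 19 + (2*√7)*(-25) = 19 - 50*√7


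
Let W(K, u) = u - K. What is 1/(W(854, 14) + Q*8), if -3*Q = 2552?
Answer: -3/22936 ≈ -0.00013080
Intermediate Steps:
Q = -2552/3 (Q = -1/3*2552 = -2552/3 ≈ -850.67)
1/(W(854, 14) + Q*8) = 1/((14 - 1*854) - 2552/3*8) = 1/((14 - 854) - 20416/3) = 1/(-840 - 20416/3) = 1/(-22936/3) = -3/22936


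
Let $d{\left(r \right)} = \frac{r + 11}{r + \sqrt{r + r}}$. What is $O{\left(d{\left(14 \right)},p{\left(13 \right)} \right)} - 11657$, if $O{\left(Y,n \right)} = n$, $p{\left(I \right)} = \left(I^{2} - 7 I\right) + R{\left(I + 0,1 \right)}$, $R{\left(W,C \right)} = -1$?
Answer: $-11580$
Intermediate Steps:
$d{\left(r \right)} = \frac{11 + r}{r + \sqrt{2} \sqrt{r}}$ ($d{\left(r \right)} = \frac{11 + r}{r + \sqrt{2 r}} = \frac{11 + r}{r + \sqrt{2} \sqrt{r}}$)
$p{\left(I \right)} = -1 + I^{2} - 7 I$ ($p{\left(I \right)} = \left(I^{2} - 7 I\right) - 1 = -1 + I^{2} - 7 I$)
$O{\left(d{\left(14 \right)},p{\left(13 \right)} \right)} - 11657 = \left(-1 + 13^{2} - 91\right) - 11657 = \left(-1 + 169 - 91\right) - 11657 = 77 - 11657 = -11580$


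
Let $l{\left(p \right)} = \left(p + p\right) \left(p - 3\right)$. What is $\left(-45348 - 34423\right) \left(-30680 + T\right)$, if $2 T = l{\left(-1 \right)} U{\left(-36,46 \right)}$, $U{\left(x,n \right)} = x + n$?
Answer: $2444183440$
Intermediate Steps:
$U{\left(x,n \right)} = n + x$
$l{\left(p \right)} = 2 p \left(-3 + p\right)$
$T = 40$ ($T = \frac{2 \left(-1\right) \left(-3 - 1\right) \left(46 - 36\right)}{2} = \frac{2 \left(-1\right) \left(-4\right) 10}{2} = \frac{8 \cdot 10}{2} = \frac{1}{2} \cdot 80 = 40$)
$\left(-45348 - 34423\right) \left(-30680 + T\right) = \left(-45348 - 34423\right) \left(-30680 + 40\right) = \left(-79771\right) \left(-30640\right) = 2444183440$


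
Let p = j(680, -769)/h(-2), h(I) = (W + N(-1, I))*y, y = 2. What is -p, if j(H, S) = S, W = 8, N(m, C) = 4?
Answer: 769/24 ≈ 32.042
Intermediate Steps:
h(I) = 24 (h(I) = (8 + 4)*2 = 12*2 = 24)
p = -769/24 ≈ -32.042
-p = -1*(-769/24) = 769/24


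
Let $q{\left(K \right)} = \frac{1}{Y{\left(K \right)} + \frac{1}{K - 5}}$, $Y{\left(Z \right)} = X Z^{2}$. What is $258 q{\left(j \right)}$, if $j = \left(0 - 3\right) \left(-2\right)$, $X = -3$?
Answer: $- \frac{258}{107} \approx -2.4112$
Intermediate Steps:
$Y{\left(Z \right)} = - 3 Z^{2}$
$j = 6$ ($j = \left(-3\right) \left(-2\right) = 6$)
$q{\left(K \right)} = \frac{1}{\frac{1}{-5 + K} - 3 K^{2}}$ ($q{\left(K \right)} = \frac{1}{- 3 K^{2} + \frac{1}{K - 5}} = \frac{1}{- 3 K^{2} + \frac{1}{-5 + K}} = \frac{1}{\frac{1}{-5 + K} - 3 K^{2}}$)
$258 q{\left(j \right)} = 258 \frac{-5 + 6}{1 - 3 \cdot 6^{3} + 15 \cdot 6^{2}} = 258 \frac{1}{1 - 648 + 15 \cdot 36} \cdot 1 = 258 \frac{1}{1 - 648 + 540} \cdot 1 = 258 \frac{1}{-107} \cdot 1 = 258 \left(\left(- \frac{1}{107}\right) 1\right) = 258 \left(- \frac{1}{107}\right) = - \frac{258}{107}$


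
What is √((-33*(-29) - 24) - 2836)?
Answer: I*√1903 ≈ 43.623*I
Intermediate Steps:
√((-33*(-29) - 24) - 2836) = √((957 - 24) - 2836) = √(933 - 2836) = √(-1903) = I*√1903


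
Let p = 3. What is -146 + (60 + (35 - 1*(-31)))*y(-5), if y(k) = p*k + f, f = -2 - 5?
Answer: -2918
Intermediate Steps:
f = -7
y(k) = -7 + 3*k (y(k) = 3*k - 7 = -7 + 3*k)
-146 + (60 + (35 - 1*(-31)))*y(-5) = -146 + (60 + (35 - 1*(-31)))*(-7 + 3*(-5)) = -146 + (60 + (35 + 31))*(-7 - 15) = -146 + (60 + 66)*(-22) = -146 + 126*(-22) = -146 - 2772 = -2918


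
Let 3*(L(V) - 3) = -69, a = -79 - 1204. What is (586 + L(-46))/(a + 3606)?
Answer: 566/2323 ≈ 0.24365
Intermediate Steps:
a = -1283
L(V) = -20 (L(V) = 3 + (⅓)*(-69) = 3 - 23 = -20)
(586 + L(-46))/(a + 3606) = (586 - 20)/(-1283 + 3606) = 566/2323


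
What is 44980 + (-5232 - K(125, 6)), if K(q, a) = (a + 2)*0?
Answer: 39748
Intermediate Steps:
K(q, a) = 0 (K(q, a) = (2 + a)*0 = 0)
44980 + (-5232 - K(125, 6)) = 44980 + (-5232 - 1*0) = 44980 + (-5232 + 0) = 44980 - 5232 = 39748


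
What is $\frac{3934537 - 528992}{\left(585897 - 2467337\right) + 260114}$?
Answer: $- \frac{3405545}{1621326} \approx -2.1005$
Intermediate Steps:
$\frac{3934537 - 528992}{\left(585897 - 2467337\right) + 260114} = \frac{3405545}{-1881440 + 260114} = \frac{3405545}{-1621326} = 3405545 \left(- \frac{1}{1621326}\right) = - \frac{3405545}{1621326}$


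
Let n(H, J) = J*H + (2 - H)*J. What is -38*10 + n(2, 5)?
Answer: -370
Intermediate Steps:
n(H, J) = H*J + J*(2 - H)
-38*10 + n(2, 5) = -38*10 + 2*5 = -380 + 10 = -370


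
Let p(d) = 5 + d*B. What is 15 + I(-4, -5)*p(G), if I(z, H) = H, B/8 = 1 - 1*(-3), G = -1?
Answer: 150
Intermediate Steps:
B = 32 (B = 8*(1 - 1*(-3)) = 8*(1 + 3) = 8*4 = 32)
p(d) = 5 + 32*d (p(d) = 5 + d*32 = 5 + 32*d)
15 + I(-4, -5)*p(G) = 15 - 5*(5 + 32*(-1)) = 15 - 5*(5 - 32) = 15 - 5*(-27) = 15 + 135 = 150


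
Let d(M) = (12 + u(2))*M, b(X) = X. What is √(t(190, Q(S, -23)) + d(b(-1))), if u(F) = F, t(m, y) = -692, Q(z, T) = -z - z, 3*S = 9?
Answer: I*√706 ≈ 26.571*I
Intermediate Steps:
S = 3 (S = (⅓)*9 = 3)
Q(z, T) = -2*z
d(M) = 14*M (d(M) = (12 + 2)*M = 14*M)
√(t(190, Q(S, -23)) + d(b(-1))) = √(-692 + 14*(-1)) = √(-692 - 14) = √(-706) = I*√706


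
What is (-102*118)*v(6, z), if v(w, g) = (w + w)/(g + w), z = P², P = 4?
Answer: -72216/11 ≈ -6565.1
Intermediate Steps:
z = 16 (z = 4² = 16)
v(w, g) = 2*w/(g + w) (v(w, g) = (2*w)/(g + w) = 2*w/(g + w))
(-102*118)*v(6, z) = (-102*118)*(2*6/(16 + 6)) = -24072*6/22 = -12036*6/11 = -72216/11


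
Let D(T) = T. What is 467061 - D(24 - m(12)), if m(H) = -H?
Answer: 467025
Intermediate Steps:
467061 - D(24 - m(12)) = 467061 - (24 - (-1)*12) = 467061 - (24 - 1*(-12)) = 467061 - (24 + 12) = 467061 - 1*36 = 467061 - 36 = 467025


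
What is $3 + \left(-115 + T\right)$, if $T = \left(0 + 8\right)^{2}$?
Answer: $-48$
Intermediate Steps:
$T = 64$ ($T = 8^{2} = 64$)
$3 + \left(-115 + T\right) = 3 + \left(-115 + 64\right) = 3 - 51 = -48$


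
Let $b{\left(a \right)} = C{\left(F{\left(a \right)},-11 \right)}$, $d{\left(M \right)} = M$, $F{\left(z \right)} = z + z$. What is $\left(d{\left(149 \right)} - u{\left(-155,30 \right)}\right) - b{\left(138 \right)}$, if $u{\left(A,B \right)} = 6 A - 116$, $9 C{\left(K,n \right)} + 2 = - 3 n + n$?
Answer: $\frac{10735}{9} \approx 1192.8$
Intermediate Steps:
$F{\left(z \right)} = 2 z$
$C{\left(K,n \right)} = - \frac{2}{9} - \frac{2 n}{9}$ ($C{\left(K,n \right)} = - \frac{2}{9} + \frac{- 3 n + n}{9} = - \frac{2}{9} + \frac{\left(-2\right) n}{9} = - \frac{2}{9} - \frac{2 n}{9}$)
$u{\left(A,B \right)} = -116 + 6 A$
$b{\left(a \right)} = \frac{20}{9}$ ($b{\left(a \right)} = - \frac{2}{9} - - \frac{22}{9} = - \frac{2}{9} + \frac{22}{9} = \frac{20}{9}$)
$\left(d{\left(149 \right)} - u{\left(-155,30 \right)}\right) - b{\left(138 \right)} = \left(149 - \left(-116 + 6 \left(-155\right)\right)\right) - \frac{20}{9} = \left(149 - \left(-116 - 930\right)\right) - \frac{20}{9} = \left(149 - -1046\right) - \frac{20}{9} = \left(149 + 1046\right) - \frac{20}{9} = 1195 - \frac{20}{9} = \frac{10735}{9}$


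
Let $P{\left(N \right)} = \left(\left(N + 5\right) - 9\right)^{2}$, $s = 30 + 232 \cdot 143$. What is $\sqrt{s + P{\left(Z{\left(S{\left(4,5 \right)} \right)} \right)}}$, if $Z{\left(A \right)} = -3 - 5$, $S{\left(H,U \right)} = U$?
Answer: $5 \sqrt{1334} \approx 182.62$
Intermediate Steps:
$Z{\left(A \right)} = -8$ ($Z{\left(A \right)} = -3 - 5 = -8$)
$s = 33206$ ($s = 30 + 33176 = 33206$)
$P{\left(N \right)} = \left(-4 + N\right)^{2}$ ($P{\left(N \right)} = \left(\left(5 + N\right) - 9\right)^{2} = \left(-4 + N\right)^{2}$)
$\sqrt{s + P{\left(Z{\left(S{\left(4,5 \right)} \right)} \right)}} = \sqrt{33206 + \left(-4 - 8\right)^{2}} = \sqrt{33206 + \left(-12\right)^{2}} = \sqrt{33206 + 144} = \sqrt{33350} = 5 \sqrt{1334}$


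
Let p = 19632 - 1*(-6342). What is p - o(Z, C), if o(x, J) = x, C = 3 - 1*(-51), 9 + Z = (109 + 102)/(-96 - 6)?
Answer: 2650477/102 ≈ 25985.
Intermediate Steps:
p = 25974 (p = 19632 + 6342 = 25974)
Z = -1129/102 (Z = -9 + (109 + 102)/(-96 - 6) = -9 + 211/(-102) = -9 + 211*(-1/102) = -9 - 211/102 = -1129/102 ≈ -11.069)
C = 54 (C = 3 + 51 = 54)
p - o(Z, C) = 25974 - 1*(-1129/102) = 25974 + 1129/102 = 2650477/102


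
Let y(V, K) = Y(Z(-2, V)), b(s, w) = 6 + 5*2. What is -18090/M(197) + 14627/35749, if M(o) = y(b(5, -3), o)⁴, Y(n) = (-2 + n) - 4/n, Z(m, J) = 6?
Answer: -5223638221/35749000 ≈ -146.12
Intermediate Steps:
b(s, w) = 16 (b(s, w) = 6 + 10 = 16)
Y(n) = -2 + n - 4/n
y(V, K) = 10/3 (y(V, K) = -2 + 6 - 4/6 = -2 + 6 - 4*⅙ = -2 + 6 - ⅔ = 10/3)
M(o) = 10000/81 (M(o) = (10/3)⁴ = 10000/81)
-18090/M(197) + 14627/35749 = -18090/10000/81 + 14627/35749 = -18090*81/10000 + 14627*(1/35749) = -146529/1000 + 14627/35749 = -5223638221/35749000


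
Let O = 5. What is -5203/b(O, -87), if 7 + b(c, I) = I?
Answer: 5203/94 ≈ 55.351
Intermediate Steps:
b(c, I) = -7 + I
-5203/b(O, -87) = -5203/(-7 - 87) = -5203/(-94) = -5203*(-1/94) = 5203/94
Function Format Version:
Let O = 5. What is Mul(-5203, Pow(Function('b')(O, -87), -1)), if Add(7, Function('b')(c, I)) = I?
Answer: Rational(5203, 94) ≈ 55.351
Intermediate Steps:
Function('b')(c, I) = Add(-7, I)
Mul(-5203, Pow(Function('b')(O, -87), -1)) = Mul(-5203, Pow(Add(-7, -87), -1)) = Mul(-5203, Pow(-94, -1)) = Mul(-5203, Rational(-1, 94)) = Rational(5203, 94)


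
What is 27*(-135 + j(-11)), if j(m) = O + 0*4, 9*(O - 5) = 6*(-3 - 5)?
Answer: -3654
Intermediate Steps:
O = -⅓ (O = 5 + (6*(-3 - 5))/9 = 5 + (6*(-8))/9 = 5 + (⅑)*(-48) = 5 - 16/3 = -⅓ ≈ -0.33333)
j(m) = -⅓ (j(m) = -⅓ + 0*4 = -⅓ + 0 = -⅓)
27*(-135 + j(-11)) = 27*(-135 - ⅓) = 27*(-406/3) = -3654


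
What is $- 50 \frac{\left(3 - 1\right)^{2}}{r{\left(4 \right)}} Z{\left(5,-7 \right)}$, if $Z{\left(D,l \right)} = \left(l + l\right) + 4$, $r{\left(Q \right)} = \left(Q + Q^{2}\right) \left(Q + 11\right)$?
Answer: $\frac{20}{3} \approx 6.6667$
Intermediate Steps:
$r{\left(Q \right)} = \left(11 + Q\right) \left(Q + Q^{2}\right)$ ($r{\left(Q \right)} = \left(Q + Q^{2}\right) \left(11 + Q\right) = \left(11 + Q\right) \left(Q + Q^{2}\right)$)
$Z{\left(D,l \right)} = 4 + 2 l$ ($Z{\left(D,l \right)} = 2 l + 4 = 4 + 2 l$)
$- 50 \frac{\left(3 - 1\right)^{2}}{r{\left(4 \right)}} Z{\left(5,-7 \right)} = - 50 \frac{\left(3 - 1\right)^{2}}{4 \left(11 + 4^{2} + 12 \cdot 4\right)} \left(4 + 2 \left(-7\right)\right) = - 50 \frac{2^{2}}{4 \left(11 + 16 + 48\right)} \left(4 - 14\right) = - 50 \frac{4}{4 \cdot 75} \left(-10\right) = - 50 \cdot \frac{4}{300} \left(-10\right) = - 50 \cdot 4 \cdot \frac{1}{300} \left(-10\right) = \left(-50\right) \frac{1}{75} \left(-10\right) = \left(- \frac{2}{3}\right) \left(-10\right) = \frac{20}{3}$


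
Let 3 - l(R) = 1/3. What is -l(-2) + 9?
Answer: 19/3 ≈ 6.3333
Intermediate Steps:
l(R) = 8/3 (l(R) = 3 - 1/3 = 3 - 1*⅓ = 3 - ⅓ = 8/3)
-l(-2) + 9 = -1*8/3 + 9 = -8/3 + 9 = 19/3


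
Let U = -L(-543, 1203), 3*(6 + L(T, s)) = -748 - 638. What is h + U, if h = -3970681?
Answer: -3970213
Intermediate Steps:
L(T, s) = -468 (L(T, s) = -6 + (-748 - 638)/3 = -6 + (⅓)*(-1386) = -6 - 462 = -468)
U = 468 (U = -1*(-468) = 468)
h + U = -3970681 + 468 = -3970213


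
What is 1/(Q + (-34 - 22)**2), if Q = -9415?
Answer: -1/6279 ≈ -0.00015926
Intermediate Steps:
1/(Q + (-34 - 22)**2) = 1/(-9415 + (-34 - 22)**2) = 1/(-9415 + (-56)**2) = 1/(-9415 + 3136) = 1/(-6279) = -1/6279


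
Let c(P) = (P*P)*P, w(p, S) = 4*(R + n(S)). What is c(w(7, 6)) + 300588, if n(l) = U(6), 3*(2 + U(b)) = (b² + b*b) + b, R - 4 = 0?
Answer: 1705516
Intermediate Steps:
R = 4 (R = 4 + 0 = 4)
U(b) = -2 + b/3 + 2*b²/3 (U(b) = -2 + ((b² + b*b) + b)/3 = -2 + ((b² + b²) + b)/3 = -2 + (2*b² + b)/3 = -2 + (b + 2*b²)/3 = -2 + (b/3 + 2*b²/3) = -2 + b/3 + 2*b²/3)
n(l) = 24 (n(l) = -2 + (⅓)*6 + (⅔)*6² = -2 + 2 + (⅔)*36 = -2 + 2 + 24 = 24)
w(p, S) = 112 (w(p, S) = 4*(4 + 24) = 4*28 = 112)
c(P) = P³ (c(P) = P²*P = P³)
c(w(7, 6)) + 300588 = 112³ + 300588 = 1404928 + 300588 = 1705516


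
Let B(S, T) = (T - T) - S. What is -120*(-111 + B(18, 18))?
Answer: 15480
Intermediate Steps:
B(S, T) = -S (B(S, T) = 0 - S = -S)
-120*(-111 + B(18, 18)) = -120*(-111 - 1*18) = -120*(-111 - 18) = -120*(-129) = 15480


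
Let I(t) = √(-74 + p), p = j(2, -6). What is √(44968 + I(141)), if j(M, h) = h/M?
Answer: √(44968 + I*√77) ≈ 212.06 + 0.021*I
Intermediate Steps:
p = -3 (p = -6/2 = -6*½ = -3)
I(t) = I*√77 (I(t) = √(-74 - 3) = √(-77) = I*√77)
√(44968 + I(141)) = √(44968 + I*√77)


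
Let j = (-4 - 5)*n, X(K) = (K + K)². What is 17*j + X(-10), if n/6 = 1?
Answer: -518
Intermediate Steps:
n = 6 (n = 6*1 = 6)
X(K) = 4*K² (X(K) = (2*K)² = 4*K²)
j = -54 (j = (-4 - 5)*6 = -9*6 = -54)
17*j + X(-10) = 17*(-54) + 4*(-10)² = -918 + 4*100 = -918 + 400 = -518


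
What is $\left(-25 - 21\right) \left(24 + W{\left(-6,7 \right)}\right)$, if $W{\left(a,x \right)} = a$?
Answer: $-828$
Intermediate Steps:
$\left(-25 - 21\right) \left(24 + W{\left(-6,7 \right)}\right) = \left(-25 - 21\right) \left(24 - 6\right) = \left(-46\right) 18 = -828$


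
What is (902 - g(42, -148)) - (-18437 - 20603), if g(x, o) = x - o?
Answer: 39752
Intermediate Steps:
(902 - g(42, -148)) - (-18437 - 20603) = (902 - (42 - 1*(-148))) - (-18437 - 20603) = (902 - (42 + 148)) - 1*(-39040) = (902 - 1*190) + 39040 = (902 - 190) + 39040 = 712 + 39040 = 39752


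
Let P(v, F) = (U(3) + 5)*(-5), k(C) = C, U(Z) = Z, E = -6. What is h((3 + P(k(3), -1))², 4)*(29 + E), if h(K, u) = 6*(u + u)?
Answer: 1104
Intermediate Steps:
P(v, F) = -40 (P(v, F) = (3 + 5)*(-5) = 8*(-5) = -40)
h(K, u) = 12*u (h(K, u) = 6*(2*u) = 12*u)
h((3 + P(k(3), -1))², 4)*(29 + E) = (12*4)*(29 - 6) = 48*23 = 1104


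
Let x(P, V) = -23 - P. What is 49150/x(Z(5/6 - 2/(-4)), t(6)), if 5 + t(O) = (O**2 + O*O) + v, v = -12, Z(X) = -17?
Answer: -24575/3 ≈ -8191.7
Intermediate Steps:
t(O) = -17 + 2*O**2 (t(O) = -5 + ((O**2 + O*O) - 12) = -5 + ((O**2 + O**2) - 12) = -5 + (2*O**2 - 12) = -5 + (-12 + 2*O**2) = -17 + 2*O**2)
49150/x(Z(5/6 - 2/(-4)), t(6)) = 49150/(-23 - 1*(-17)) = 49150/(-23 + 17) = 49150/(-6) = 49150*(-1/6) = -24575/3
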